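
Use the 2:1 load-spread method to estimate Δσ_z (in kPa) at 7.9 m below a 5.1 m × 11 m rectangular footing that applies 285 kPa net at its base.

By the 2:1 method the load spreads at 1 horizontal : 2 vertical, so at depth z the loaded area has grown by z in each plan dimension:
Δσ = qBL/((B+z)(L+z)) = 285×5.1×11/((5.1+7.9)(11+7.9)) = 65.073 kPa

Δσ_z ≈ 65.1 kPa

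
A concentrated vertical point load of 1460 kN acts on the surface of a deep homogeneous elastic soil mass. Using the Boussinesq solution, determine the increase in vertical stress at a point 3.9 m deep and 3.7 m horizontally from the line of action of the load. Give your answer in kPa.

Boussinesq vertical stress below a point load on an elastic half-space:
Δσ_z = 3P/(2πz²) · [1 + (r/z)²]^(−5/2)
r/z = 3.7/3.9 = 0.94872; [1+(r/z)²]^(−5/2) = 0.20095.
Δσ_z = 3×1460/(2π×3.9²) × 0.20095 = 45.832 × 0.20095 = 9.21 kPa

Δσ_z ≈ 9.21 kPa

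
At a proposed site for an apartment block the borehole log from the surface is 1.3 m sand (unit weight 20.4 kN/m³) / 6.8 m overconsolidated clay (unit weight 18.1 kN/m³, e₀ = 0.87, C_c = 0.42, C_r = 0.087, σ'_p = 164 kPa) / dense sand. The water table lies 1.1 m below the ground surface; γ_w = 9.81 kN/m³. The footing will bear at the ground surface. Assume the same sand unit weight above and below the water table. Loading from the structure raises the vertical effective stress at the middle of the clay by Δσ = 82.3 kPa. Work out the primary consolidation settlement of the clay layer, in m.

S_c ≈ 0.129 m

Mid-depth of clay below the ground surface: z = 1.3 + 6.8/2 = 4.7 m.
Total vertical stress at mid-clay: σ_v = 20.4×1.3 + 18.1×3.4 = 88.06 kPa.
Pore pressure: u = 9.81×(4.7 − 1.1) = 35.316 kPa.
Initial effective stress: σ'_0 = σ_v − u = 88.06 − 35.316 = 52.744 kPa.
Final effective stress: σ'_f = 52.744 + 82.3 = 135.04 kPa.
σ'_f = 135.04 ≤ σ'_p = 164 kPa, so the clay remains overconsolidated and only the recompression index applies:
S_c = C_r·H/(1+e₀)·log₁₀(σ'_f/σ'_0) = 0.087×6.8/1.87×log₁₀(135.04/52.744)
    = 0.31637 × 0.40829 = 0.1292 m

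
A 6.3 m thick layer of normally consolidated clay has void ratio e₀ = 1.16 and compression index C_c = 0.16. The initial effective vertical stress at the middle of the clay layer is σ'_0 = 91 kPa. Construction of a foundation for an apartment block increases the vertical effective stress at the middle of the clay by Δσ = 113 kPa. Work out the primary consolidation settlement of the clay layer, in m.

S_c ≈ 0.164 m

Final effective stress: σ'_f = σ'_0 + Δσ = 91 + 113 = 204 kPa.
Normally consolidated clay, so the full stress increment lies on the virgin compression line:
S_c = C_c·H/(1+e₀)·log₁₀(σ'_f/σ'_0) = 0.16×6.3/(1+1.16)×log₁₀(204/91)
    = 0.46667 × 0.35059 = 0.1636 m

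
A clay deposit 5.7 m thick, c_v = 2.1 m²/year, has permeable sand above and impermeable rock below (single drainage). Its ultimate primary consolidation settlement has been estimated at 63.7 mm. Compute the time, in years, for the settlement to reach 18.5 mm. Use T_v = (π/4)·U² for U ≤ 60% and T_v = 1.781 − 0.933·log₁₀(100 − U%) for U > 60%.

t ≈ 1.02 years

Drainage path length: H_d = H = 5.7 m (single drainage).
U = S(t)/S_ult = 18.5/63.7 = 0.2904.
U ≤ 60%: T_v = (π/4)·U² = (π/4)×0.29042² = 0.066245.
t = T_v·H_d²/c_v = 0.066245×5.7²/2.1 = 1.025 years.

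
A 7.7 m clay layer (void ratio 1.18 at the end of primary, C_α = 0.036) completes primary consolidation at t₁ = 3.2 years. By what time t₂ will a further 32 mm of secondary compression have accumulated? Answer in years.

t₂ ≈ 5.71 years

S_s = C_α·H/(1+e_p)·log₁₀(t₂/t₁) ⇒ log₁₀(t₂/t₁) = S_s·(1+e_p)/(C_α·H).
log₁₀(t₂/t₁) = 0.032 × (1+1.18) / (0.036×7.7) = 0.2517
t₂ = t₁ × 10^0.2517 = 3.2 × 1.785 = 5.712 years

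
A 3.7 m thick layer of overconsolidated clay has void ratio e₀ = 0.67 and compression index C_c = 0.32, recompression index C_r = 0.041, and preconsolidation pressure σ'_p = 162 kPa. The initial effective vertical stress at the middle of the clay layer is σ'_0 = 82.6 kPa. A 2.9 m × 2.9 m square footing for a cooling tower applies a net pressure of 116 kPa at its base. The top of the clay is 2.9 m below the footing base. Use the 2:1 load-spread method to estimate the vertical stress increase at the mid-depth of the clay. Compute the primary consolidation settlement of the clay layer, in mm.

S_c ≈ 7.25 mm

Mid-depth of clay below the footing base: z = 2.9 + 3.7/2 = 4.75 m.
Stress increase at mid-clay by the 2:1 spreading method:
Δσ = qBL/((B+z)(L+z)) = 116×2.9×2.9/((2.9+4.75)(2.9+4.75)) = 16.67 kPa
Final effective stress: σ'_f = 82.6 + 16.67 = 99.27 kPa.
σ'_f = 99.27 ≤ σ'_p = 162 kPa, so the clay remains overconsolidated and only the recompression index applies:
S_c = C_r·H/(1+e₀)·log₁₀(σ'_f/σ'_0) = 0.041×3.7/1.67×log₁₀(99.27/82.6)
    = 0.09084 × 0.079838 = 0.007252 m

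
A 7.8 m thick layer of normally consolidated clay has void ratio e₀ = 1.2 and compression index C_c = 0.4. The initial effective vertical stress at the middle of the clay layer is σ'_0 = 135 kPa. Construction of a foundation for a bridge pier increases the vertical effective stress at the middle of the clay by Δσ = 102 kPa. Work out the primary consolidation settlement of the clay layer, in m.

S_c ≈ 0.347 m

Final effective stress: σ'_f = σ'_0 + Δσ = 135 + 102 = 237 kPa.
Normally consolidated clay, so the full stress increment lies on the virgin compression line:
S_c = C_c·H/(1+e₀)·log₁₀(σ'_f/σ'_0) = 0.4×7.8/(1+1.2)×log₁₀(237/135)
    = 1.4182 × 0.24441 = 0.3466 m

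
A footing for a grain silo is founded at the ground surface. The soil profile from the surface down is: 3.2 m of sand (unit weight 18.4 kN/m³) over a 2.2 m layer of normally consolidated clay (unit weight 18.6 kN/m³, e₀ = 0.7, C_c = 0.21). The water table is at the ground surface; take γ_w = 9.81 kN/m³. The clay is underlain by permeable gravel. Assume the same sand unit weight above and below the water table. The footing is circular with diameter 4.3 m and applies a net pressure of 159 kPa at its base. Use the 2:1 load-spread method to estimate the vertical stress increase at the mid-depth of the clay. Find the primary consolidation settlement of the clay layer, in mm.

Mid-depth of clay below the ground surface: z = 3.2 + 2.2/2 = 4.3 m.
Total vertical stress at mid-clay: σ_v = 18.4×3.2 + 18.6×1.1 = 79.34 kPa.
Pore pressure: u = 9.81×(4.3 − 0) = 42.183 kPa.
Initial effective stress: σ'_0 = σ_v − u = 79.34 − 42.183 = 37.157 kPa.
Stress increase at mid-clay by the 2:1 spreading method:
Δσ ≈ qD²/(D+z)² = 159×4.3²/(4.3+4.3)² = 39.75 kPa
Final effective stress: σ'_f = σ'_0 + Δσ = 37.157 + 39.75 = 76.907 kPa.
Normally consolidated clay, so the full stress increment lies on the virgin compression line:
S_c = C_c·H/(1+e₀)·log₁₀(σ'_f/σ'_0) = 0.21×2.2/(1+0.7)×log₁₀(76.907/37.157)
    = 0.27176 × 0.31593 = 0.08586 m

S_c ≈ 85.9 mm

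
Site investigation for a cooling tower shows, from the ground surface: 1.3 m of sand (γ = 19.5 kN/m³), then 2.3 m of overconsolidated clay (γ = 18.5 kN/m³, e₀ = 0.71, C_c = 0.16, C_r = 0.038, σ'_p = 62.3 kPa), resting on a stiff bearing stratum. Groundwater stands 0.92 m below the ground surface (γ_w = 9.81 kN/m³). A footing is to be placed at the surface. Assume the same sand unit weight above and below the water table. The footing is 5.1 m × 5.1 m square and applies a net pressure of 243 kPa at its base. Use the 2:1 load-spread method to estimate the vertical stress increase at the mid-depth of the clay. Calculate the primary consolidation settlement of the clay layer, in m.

Mid-depth of clay below the ground surface: z = 1.3 + 2.3/2 = 2.45 m.
Total vertical stress at mid-clay: σ_v = 19.5×1.3 + 18.5×1.15 = 46.625 kPa.
Pore pressure: u = 9.81×(2.45 − 0.92) = 15.009 kPa.
Initial effective stress: σ'_0 = σ_v − u = 46.625 − 15.009 = 31.616 kPa.
Stress increase at mid-clay by the 2:1 spreading method:
Δσ = qBL/((B+z)(L+z)) = 243×5.1×5.1/((5.1+2.45)(5.1+2.45)) = 110.88 kPa
Final effective stress: σ'_f = 31.616 + 110.88 = 142.5 kPa.
σ'_f = 142.5 > σ'_p = 62.3 kPa, so the stress path crosses the preconsolidation pressure — recompression up to σ'_p, then virgin compression beyond:
S_c = H/(1+e₀)·[C_r·log₁₀(σ'_p/σ'_0) + C_c·log₁₀(σ'_f/σ'_p)]
    = 2.3/1.71 × [0.038×log₁₀(62.3/31.616) + 0.16×log₁₀(142.5/62.3)]
    = 1.345 × [0.011194 + 0.057492] = 0.09238 m

S_c ≈ 0.0924 m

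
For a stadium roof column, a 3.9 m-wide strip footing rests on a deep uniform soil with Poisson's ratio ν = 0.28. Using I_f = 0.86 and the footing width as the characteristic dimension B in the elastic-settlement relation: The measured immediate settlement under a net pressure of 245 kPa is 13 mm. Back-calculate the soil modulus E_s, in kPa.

E_s ≈ 58300 kPa

S_e = q·B·(1−ν²)/E_s · I_f  ⇒  E_s = q·B·(1−ν²)·I_f / S_e.
E_s = 245 × 3.9 × 0.9216 × 0.86 / 0.013 = 58250 kPa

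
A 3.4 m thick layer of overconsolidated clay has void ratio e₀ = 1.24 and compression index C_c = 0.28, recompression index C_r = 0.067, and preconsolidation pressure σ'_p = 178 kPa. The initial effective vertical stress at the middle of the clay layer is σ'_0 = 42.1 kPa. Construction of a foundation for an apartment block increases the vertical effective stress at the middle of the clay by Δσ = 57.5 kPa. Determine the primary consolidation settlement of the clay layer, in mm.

Final effective stress: σ'_f = 42.1 + 57.5 = 99.6 kPa.
σ'_f = 99.6 ≤ σ'_p = 178 kPa, so the clay remains overconsolidated and only the recompression index applies:
S_c = C_r·H/(1+e₀)·log₁₀(σ'_f/σ'_0) = 0.067×3.4/2.24×log₁₀(99.6/42.1)
    = 0.1017 × 0.37398 = 0.03803 m

S_c ≈ 38 mm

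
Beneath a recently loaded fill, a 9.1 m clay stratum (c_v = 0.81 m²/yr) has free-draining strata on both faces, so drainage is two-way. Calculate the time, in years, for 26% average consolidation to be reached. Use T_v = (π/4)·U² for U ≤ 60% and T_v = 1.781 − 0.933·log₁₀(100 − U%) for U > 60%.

t ≈ 1.36 years

Drainage path length: H_d = H/2 = 4.55 m (double drainage).
U ≤ 60%: T_v = (π/4)·U² = (π/4)×0.26² = 0.053093.
t = T_v·H_d²/c_v = 0.053093×4.55²/0.81 = 1.357 years.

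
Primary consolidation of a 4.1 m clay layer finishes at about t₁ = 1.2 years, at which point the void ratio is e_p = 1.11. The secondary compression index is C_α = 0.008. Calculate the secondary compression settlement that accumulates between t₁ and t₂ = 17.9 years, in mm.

Secondary compression: S_s = C_α·H/(1+e_p)·log₁₀(t₂/t₁)
S_s = 0.008×4.1/(1+1.11)×log₁₀(17.9/1.2)
    = 0.01555 × 1.174 = 0.01824 m

S_s ≈ 18.2 mm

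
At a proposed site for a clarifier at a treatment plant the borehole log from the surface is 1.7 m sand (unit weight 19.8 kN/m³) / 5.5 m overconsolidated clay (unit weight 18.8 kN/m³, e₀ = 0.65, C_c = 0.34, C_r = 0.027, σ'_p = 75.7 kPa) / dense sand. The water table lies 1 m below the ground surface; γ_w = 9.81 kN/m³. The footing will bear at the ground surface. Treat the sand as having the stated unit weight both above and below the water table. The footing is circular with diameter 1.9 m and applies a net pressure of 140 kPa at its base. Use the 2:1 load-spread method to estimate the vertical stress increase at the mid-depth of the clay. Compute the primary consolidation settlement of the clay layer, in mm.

Mid-depth of clay below the ground surface: z = 1.7 + 5.5/2 = 4.45 m.
Total vertical stress at mid-clay: σ_v = 19.8×1.7 + 18.8×2.75 = 85.36 kPa.
Pore pressure: u = 9.81×(4.45 − 1) = 33.845 kPa.
Initial effective stress: σ'_0 = σ_v − u = 85.36 − 33.845 = 51.515 kPa.
Stress increase at mid-clay by the 2:1 spreading method:
Δσ ≈ qD²/(D+z)² = 140×1.9²/(1.9+4.45)² = 12.534 kPa
Final effective stress: σ'_f = 51.515 + 12.534 = 64.049 kPa.
σ'_f = 64.049 ≤ σ'_p = 75.7 kPa, so the clay remains overconsolidated and only the recompression index applies:
S_c = C_r·H/(1+e₀)·log₁₀(σ'_f/σ'_0) = 0.027×5.5/1.65×log₁₀(64.049/51.515)
    = 0.089999 × 0.094579 = 0.008512 m

S_c ≈ 8.51 mm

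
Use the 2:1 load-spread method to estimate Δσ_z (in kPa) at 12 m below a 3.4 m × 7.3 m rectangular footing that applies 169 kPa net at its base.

By the 2:1 method the load spreads at 1 horizontal : 2 vertical, so at depth z the loaded area has grown by z in each plan dimension:
Δσ = qBL/((B+z)(L+z)) = 169×3.4×7.3/((3.4+12)(7.3+12)) = 14.113 kPa

Δσ_z ≈ 14.1 kPa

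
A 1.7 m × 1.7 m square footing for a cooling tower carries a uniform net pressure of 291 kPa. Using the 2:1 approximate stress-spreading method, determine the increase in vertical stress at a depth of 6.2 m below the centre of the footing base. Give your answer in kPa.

By the 2:1 method the load spreads at 1 horizontal : 2 vertical, so at depth z the loaded area has grown by z in each plan dimension:
Δσ = qBL/((B+z)(L+z)) = 291×1.7×1.7/((1.7+6.2)(1.7+6.2)) = 13.475 kPa

Δσ_z ≈ 13.5 kPa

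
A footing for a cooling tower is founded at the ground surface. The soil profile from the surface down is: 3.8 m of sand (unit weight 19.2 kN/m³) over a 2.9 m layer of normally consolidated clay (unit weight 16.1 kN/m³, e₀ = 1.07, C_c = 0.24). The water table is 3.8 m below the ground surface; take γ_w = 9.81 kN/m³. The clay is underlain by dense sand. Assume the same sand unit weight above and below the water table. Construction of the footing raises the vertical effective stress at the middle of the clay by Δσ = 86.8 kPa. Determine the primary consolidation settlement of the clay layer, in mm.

Mid-depth of clay below the ground surface: z = 3.8 + 2.9/2 = 5.25 m.
Total vertical stress at mid-clay: σ_v = 19.2×3.8 + 16.1×1.45 = 96.305 kPa.
Pore pressure: u = 9.81×(5.25 − 3.8) = 14.225 kPa.
Initial effective stress: σ'_0 = σ_v − u = 96.305 − 14.225 = 82.08 kPa.
Final effective stress: σ'_f = σ'_0 + Δσ = 82.08 + 86.8 = 168.88 kPa.
Normally consolidated clay, so the full stress increment lies on the virgin compression line:
S_c = C_c·H/(1+e₀)·log₁₀(σ'_f/σ'_0) = 0.24×2.9/(1+1.07)×log₁₀(168.88/82.08)
    = 0.33623 × 0.31334 = 0.1054 m

S_c ≈ 105 mm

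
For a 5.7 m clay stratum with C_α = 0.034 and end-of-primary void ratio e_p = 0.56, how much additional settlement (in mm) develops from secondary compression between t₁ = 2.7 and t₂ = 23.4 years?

Secondary compression: S_s = C_α·H/(1+e_p)·log₁₀(t₂/t₁)
S_s = 0.034×5.7/(1+0.56)×log₁₀(23.4/2.7)
    = 0.1242 × 0.9379 = 0.1165 m

S_s ≈ 117 mm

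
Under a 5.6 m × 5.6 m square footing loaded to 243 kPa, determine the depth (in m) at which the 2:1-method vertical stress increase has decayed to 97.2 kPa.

2:1 spreading — at depth z the loaded area has grown by z in each plan dimension:
qB²/(B+z)² = Δσ_z ⇒ z = B(√(q/Δσ_z) − 1) = 5.6×(√(243/97.2) − 1) = 3.254 m

z ≈ 3.25 m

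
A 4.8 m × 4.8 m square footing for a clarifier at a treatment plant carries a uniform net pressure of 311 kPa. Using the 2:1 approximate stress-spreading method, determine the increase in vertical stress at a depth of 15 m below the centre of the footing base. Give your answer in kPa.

By the 2:1 method the load spreads at 1 horizontal : 2 vertical, so at depth z the loaded area has grown by z in each plan dimension:
Δσ = qBL/((B+z)(L+z)) = 311×4.8×4.8/((4.8+15)(4.8+15)) = 18.277 kPa

Δσ_z ≈ 18.3 kPa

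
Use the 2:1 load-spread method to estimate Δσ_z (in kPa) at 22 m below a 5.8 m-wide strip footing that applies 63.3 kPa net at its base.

Δσ_z ≈ 13.2 kPa

By the 2:1 method the load spreads at 1 horizontal : 2 vertical, so at depth z the loaded area has grown by z in each plan dimension:
Δσ = qB/(B+z) = 63.3×5.8/(5.8+22) = 13.206 kPa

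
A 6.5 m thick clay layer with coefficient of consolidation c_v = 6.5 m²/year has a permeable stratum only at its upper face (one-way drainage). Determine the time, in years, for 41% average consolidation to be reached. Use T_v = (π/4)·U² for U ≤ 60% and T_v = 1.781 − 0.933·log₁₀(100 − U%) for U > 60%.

t ≈ 0.858 years

Drainage path length: H_d = H = 6.5 m (single drainage).
U ≤ 60%: T_v = (π/4)·U² = (π/4)×0.41² = 0.13203.
t = T_v·H_d²/c_v = 0.13203×6.5²/6.5 = 0.8582 years.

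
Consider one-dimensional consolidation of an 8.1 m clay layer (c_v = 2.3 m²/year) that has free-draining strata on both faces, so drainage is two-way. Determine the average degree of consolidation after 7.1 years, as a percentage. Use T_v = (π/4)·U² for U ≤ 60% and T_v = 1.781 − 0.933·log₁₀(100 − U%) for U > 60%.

Drainage path length: H_d = H/2 = 4.05 m (double drainage).
T_v = c_v·t/H_d² = 2.3×7.1/4.05² = 0.99558.
T_v = 0.99558 corresponds to the U > 60% branch:
U = 1 − 10^((1.781 − T_v)/0.933)/100 = 0.9305

U ≈ 93.1 %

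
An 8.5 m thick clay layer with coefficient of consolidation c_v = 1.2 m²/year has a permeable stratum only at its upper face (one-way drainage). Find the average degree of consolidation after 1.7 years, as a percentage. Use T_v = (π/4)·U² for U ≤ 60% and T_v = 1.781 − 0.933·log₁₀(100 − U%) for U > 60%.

Drainage path length: H_d = H = 8.5 m (single drainage).
T_v = c_v·t/H_d² = 1.2×1.7/8.5² = 0.028235.
T_v = 0.028235 corresponds to the U ≤ 60% branch:
U = √(4T_v/π) = 0.1896

U ≈ 19 %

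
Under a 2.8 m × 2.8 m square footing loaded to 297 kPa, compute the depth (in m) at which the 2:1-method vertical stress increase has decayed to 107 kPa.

2:1 spreading — at depth z the loaded area has grown by z in each plan dimension:
qB²/(B+z)² = Δσ_z ⇒ z = B(√(q/Δσ_z) − 1) = 2.8×(√(297/107) − 1) = 1.865 m

z ≈ 1.86 m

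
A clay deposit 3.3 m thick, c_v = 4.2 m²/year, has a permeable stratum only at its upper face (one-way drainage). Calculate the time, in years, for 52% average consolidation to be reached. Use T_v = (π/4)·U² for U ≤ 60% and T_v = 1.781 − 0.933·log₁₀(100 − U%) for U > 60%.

t ≈ 0.551 years

Drainage path length: H_d = H = 3.3 m (single drainage).
U ≤ 60%: T_v = (π/4)·U² = (π/4)×0.52² = 0.21237.
t = T_v·H_d²/c_v = 0.21237×3.3²/4.2 = 0.5506 years.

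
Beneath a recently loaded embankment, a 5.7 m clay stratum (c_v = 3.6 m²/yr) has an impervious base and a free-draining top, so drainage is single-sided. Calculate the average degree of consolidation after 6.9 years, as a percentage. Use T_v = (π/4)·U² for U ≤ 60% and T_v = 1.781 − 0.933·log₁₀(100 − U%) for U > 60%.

Drainage path length: H_d = H = 5.7 m (single drainage).
T_v = c_v·t/H_d² = 3.6×6.9/5.7² = 0.76454.
T_v = 0.76454 corresponds to the U > 60% branch:
U = 1 − 10^((1.781 − T_v)/0.933)/100 = 0.8771

U ≈ 87.7 %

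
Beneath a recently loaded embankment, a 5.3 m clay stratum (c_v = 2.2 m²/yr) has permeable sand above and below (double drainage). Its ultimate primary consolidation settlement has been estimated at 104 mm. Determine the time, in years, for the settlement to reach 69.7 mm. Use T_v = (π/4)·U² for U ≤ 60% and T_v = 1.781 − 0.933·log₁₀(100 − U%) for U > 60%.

t ≈ 1.16 years

Drainage path length: H_d = H/2 = 2.65 m (double drainage).
U = S(t)/S_ult = 69.7/104 = 0.6702.
U > 60%: T_v = 1.781 − 0.933·log₁₀(100 − 67.019) = 0.36446.
t = T_v·H_d²/c_v = 0.36446×2.65²/2.2 = 1.163 years.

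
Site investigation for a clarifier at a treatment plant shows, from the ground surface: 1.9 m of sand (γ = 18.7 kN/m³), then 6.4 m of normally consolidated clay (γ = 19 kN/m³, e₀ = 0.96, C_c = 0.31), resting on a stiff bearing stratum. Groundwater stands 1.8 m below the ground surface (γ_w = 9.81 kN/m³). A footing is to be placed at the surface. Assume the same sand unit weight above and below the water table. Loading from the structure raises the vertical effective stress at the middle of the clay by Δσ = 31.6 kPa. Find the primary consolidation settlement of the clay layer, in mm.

Mid-depth of clay below the ground surface: z = 1.9 + 6.4/2 = 5.1 m.
Total vertical stress at mid-clay: σ_v = 18.7×1.9 + 19×3.2 = 96.33 kPa.
Pore pressure: u = 9.81×(5.1 − 1.8) = 32.373 kPa.
Initial effective stress: σ'_0 = σ_v − u = 96.33 − 32.373 = 63.957 kPa.
Final effective stress: σ'_f = σ'_0 + Δσ = 63.957 + 31.6 = 95.557 kPa.
Normally consolidated clay, so the full stress increment lies on the virgin compression line:
S_c = C_c·H/(1+e₀)·log₁₀(σ'_f/σ'_0) = 0.31×6.4/(1+0.96)×log₁₀(95.557/63.957)
    = 1.0122 × 0.17437 = 0.1765 m

S_c ≈ 176 mm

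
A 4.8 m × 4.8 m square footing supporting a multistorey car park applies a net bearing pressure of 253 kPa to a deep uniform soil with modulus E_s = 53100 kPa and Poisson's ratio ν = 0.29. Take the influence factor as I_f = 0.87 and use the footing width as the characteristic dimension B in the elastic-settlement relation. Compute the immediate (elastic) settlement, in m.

S_e ≈ 0.0182 m

Immediate (elastic) settlement: S_e = q·B·(1−ν²)/E_s · I_f.
S_e = 253 × 4.8 × (1 − 0.29²) / 53100 × 0.87
    = 253 × 4.8 × 0.9159 / 53100 × 0.87
    = 0.01822 m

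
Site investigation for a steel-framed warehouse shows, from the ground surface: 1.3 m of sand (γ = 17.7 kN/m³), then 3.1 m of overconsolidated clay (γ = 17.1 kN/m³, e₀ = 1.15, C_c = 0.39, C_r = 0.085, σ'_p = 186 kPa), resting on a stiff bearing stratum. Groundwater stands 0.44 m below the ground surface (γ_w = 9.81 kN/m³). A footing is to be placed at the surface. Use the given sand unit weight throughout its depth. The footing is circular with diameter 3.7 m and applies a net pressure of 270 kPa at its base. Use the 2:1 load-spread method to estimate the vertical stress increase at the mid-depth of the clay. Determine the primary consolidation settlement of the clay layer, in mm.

S_c ≈ 78 mm

Mid-depth of clay below the ground surface: z = 1.3 + 3.1/2 = 2.85 m.
Total vertical stress at mid-clay: σ_v = 17.7×1.3 + 17.1×1.55 = 49.515 kPa.
Pore pressure: u = 9.81×(2.85 − 0.44) = 23.642 kPa.
Initial effective stress: σ'_0 = σ_v − u = 49.515 − 23.642 = 25.873 kPa.
Stress increase at mid-clay by the 2:1 spreading method:
Δσ ≈ qD²/(D+z)² = 270×3.7²/(3.7+2.85)² = 86.156 kPa
Final effective stress: σ'_f = 25.873 + 86.156 = 112.03 kPa.
σ'_f = 112.03 ≤ σ'_p = 186 kPa, so the clay remains overconsolidated and only the recompression index applies:
S_c = C_r·H/(1+e₀)·log₁₀(σ'_f/σ'_0) = 0.085×3.1/2.15×log₁₀(112.03/25.873)
    = 0.12256 × 0.63649 = 0.07801 m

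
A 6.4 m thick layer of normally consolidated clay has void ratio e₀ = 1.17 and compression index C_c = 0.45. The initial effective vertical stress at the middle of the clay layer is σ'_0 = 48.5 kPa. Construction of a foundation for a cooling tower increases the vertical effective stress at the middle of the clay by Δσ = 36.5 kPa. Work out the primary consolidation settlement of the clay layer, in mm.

Final effective stress: σ'_f = σ'_0 + Δσ = 48.5 + 36.5 = 85 kPa.
Normally consolidated clay, so the full stress increment lies on the virgin compression line:
S_c = C_c·H/(1+e₀)·log₁₀(σ'_f/σ'_0) = 0.45×6.4/(1+1.17)×log₁₀(85/48.5)
    = 1.3272 × 0.24368 = 0.3234 m

S_c ≈ 323 mm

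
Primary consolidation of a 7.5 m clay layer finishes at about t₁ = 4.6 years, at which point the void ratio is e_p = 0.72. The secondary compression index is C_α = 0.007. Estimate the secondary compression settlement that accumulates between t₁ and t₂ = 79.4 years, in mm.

S_s ≈ 37.8 mm

Secondary compression: S_s = C_α·H/(1+e_p)·log₁₀(t₂/t₁)
S_s = 0.007×7.5/(1+0.72)×log₁₀(79.4/4.6)
    = 0.03052 × 1.237 = 0.03776 m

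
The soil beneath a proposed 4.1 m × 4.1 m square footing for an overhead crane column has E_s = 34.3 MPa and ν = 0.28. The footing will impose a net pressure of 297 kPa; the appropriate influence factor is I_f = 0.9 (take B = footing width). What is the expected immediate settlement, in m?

Immediate (elastic) settlement: S_e = q·B·(1−ν²)/E_s · I_f.
E_s = 34.3 MPa = 34300 kPa.
S_e = 297 × 4.1 × (1 − 0.28²) / 34300 × 0.9
    = 297 × 4.1 × 0.9216 / 34300 × 0.9
    = 0.02945 m

S_e ≈ 0.0294 m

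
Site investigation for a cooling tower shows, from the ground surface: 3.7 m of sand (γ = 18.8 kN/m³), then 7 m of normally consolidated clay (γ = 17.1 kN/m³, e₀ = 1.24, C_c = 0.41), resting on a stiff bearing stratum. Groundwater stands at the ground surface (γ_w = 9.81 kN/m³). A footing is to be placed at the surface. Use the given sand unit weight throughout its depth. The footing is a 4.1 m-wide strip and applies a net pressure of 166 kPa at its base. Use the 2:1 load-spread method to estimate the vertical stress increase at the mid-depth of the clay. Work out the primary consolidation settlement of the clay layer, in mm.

Mid-depth of clay below the ground surface: z = 3.7 + 7/2 = 7.2 m.
Total vertical stress at mid-clay: σ_v = 18.8×3.7 + 17.1×3.5 = 129.41 kPa.
Pore pressure: u = 9.81×(7.2 − 0) = 70.632 kPa.
Initial effective stress: σ'_0 = σ_v − u = 129.41 − 70.632 = 58.778 kPa.
Stress increase at mid-clay by the 2:1 spreading method:
Δσ = qB/(B+z) = 166×4.1/(4.1+7.2) = 60.23 kPa
Final effective stress: σ'_f = σ'_0 + Δσ = 58.778 + 60.23 = 119.01 kPa.
Normally consolidated clay, so the full stress increment lies on the virgin compression line:
S_c = C_c·H/(1+e₀)·log₁₀(σ'_f/σ'_0) = 0.41×7/(1+1.24)×log₁₀(119.01/58.778)
    = 1.2812 × 0.30637 = 0.3925 m

S_c ≈ 393 mm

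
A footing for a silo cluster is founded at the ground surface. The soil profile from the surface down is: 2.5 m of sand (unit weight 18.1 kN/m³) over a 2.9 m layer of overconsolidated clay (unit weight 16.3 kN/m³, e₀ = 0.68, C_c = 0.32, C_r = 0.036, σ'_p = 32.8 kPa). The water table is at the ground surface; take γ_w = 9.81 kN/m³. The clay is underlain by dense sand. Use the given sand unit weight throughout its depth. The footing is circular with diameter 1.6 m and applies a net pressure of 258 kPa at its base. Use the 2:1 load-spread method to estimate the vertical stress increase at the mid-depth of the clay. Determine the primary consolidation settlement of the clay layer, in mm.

Mid-depth of clay below the ground surface: z = 2.5 + 2.9/2 = 3.95 m.
Total vertical stress at mid-clay: σ_v = 18.1×2.5 + 16.3×1.45 = 68.885 kPa.
Pore pressure: u = 9.81×(3.95 − 0) = 38.75 kPa.
Initial effective stress: σ'_0 = σ_v − u = 68.885 − 38.75 = 30.135 kPa.
Stress increase at mid-clay by the 2:1 spreading method:
Δσ ≈ qD²/(D+z)² = 258×1.6²/(1.6+3.95)² = 21.442 kPa
Final effective stress: σ'_f = 30.135 + 21.442 = 51.577 kPa.
σ'_f = 51.577 > σ'_p = 32.8 kPa, so the stress path crosses the preconsolidation pressure — recompression up to σ'_p, then virgin compression beyond:
S_c = H/(1+e₀)·[C_r·log₁₀(σ'_p/σ'_0) + C_c·log₁₀(σ'_f/σ'_p)]
    = 2.9/1.68 × [0.036×log₁₀(32.8/30.135) + 0.32×log₁₀(51.577/32.8)]
    = 1.7262 × [0.0013249 + 0.062906] = 0.1109 m

S_c ≈ 111 mm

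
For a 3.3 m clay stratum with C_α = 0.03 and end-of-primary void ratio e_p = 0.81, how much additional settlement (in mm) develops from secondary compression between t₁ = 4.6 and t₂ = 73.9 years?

Secondary compression: S_s = C_α·H/(1+e_p)·log₁₀(t₂/t₁)
S_s = 0.03×3.3/(1+0.81)×log₁₀(73.9/4.6)
    = 0.0547 × 1.206 = 0.06596 m

S_s ≈ 66 mm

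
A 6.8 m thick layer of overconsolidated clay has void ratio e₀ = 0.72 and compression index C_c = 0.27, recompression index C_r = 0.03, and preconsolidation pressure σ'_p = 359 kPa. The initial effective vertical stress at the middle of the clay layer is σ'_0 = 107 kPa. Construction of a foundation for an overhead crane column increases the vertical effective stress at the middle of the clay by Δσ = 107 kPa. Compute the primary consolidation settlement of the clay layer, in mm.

Final effective stress: σ'_f = 107 + 107 = 214 kPa.
σ'_f = 214 ≤ σ'_p = 359 kPa, so the clay remains overconsolidated and only the recompression index applies:
S_c = C_r·H/(1+e₀)·log₁₀(σ'_f/σ'_0) = 0.03×6.8/1.72×log₁₀(214/107)
    = 0.11861 × 0.30103 = 0.0357 m

S_c ≈ 35.7 mm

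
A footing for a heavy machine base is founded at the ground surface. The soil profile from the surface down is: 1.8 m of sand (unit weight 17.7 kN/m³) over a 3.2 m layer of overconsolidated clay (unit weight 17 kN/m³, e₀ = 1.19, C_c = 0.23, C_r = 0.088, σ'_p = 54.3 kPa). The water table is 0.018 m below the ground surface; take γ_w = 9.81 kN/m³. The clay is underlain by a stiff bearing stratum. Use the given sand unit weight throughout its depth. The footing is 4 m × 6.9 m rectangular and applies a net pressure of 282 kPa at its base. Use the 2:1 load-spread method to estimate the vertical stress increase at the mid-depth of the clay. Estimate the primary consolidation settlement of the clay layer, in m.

Mid-depth of clay below the ground surface: z = 1.8 + 3.2/2 = 3.4 m.
Total vertical stress at mid-clay: σ_v = 17.7×1.8 + 17×1.6 = 59.06 kPa.
Pore pressure: u = 9.81×(3.4 − 0.018) = 33.177 kPa.
Initial effective stress: σ'_0 = σ_v − u = 59.06 − 33.177 = 25.883 kPa.
Stress increase at mid-clay by the 2:1 spreading method:
Δσ = qBL/((B+z)(L+z)) = 282×4×6.9/((4+3.4)(6.9+3.4)) = 102.11 kPa
Final effective stress: σ'_f = 25.883 + 102.11 = 127.99 kPa.
σ'_f = 127.99 > σ'_p = 54.3 kPa, so the stress path crosses the preconsolidation pressure — recompression up to σ'_p, then virgin compression beyond:
S_c = H/(1+e₀)·[C_r·log₁₀(σ'_p/σ'_0) + C_c·log₁₀(σ'_f/σ'_p)]
    = 3.2/2.19 × [0.088×log₁₀(54.3/25.883) + 0.23×log₁₀(127.99/54.3)]
    = 1.4612 × [0.028317 + 0.085647] = 0.1665 m

S_c ≈ 0.167 m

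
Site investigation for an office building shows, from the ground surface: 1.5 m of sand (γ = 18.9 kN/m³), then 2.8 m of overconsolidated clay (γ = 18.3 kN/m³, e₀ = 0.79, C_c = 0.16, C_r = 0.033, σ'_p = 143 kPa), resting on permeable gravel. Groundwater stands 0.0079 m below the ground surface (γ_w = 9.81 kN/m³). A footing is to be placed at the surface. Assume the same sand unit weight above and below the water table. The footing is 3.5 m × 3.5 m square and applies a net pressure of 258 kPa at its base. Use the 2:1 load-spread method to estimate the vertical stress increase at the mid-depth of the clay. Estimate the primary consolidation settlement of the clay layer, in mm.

S_c ≈ 31.2 mm

Mid-depth of clay below the ground surface: z = 1.5 + 2.8/2 = 2.9 m.
Total vertical stress at mid-clay: σ_v = 18.9×1.5 + 18.3×1.4 = 53.97 kPa.
Pore pressure: u = 9.81×(2.9 − 0.0079) = 28.371 kPa.
Initial effective stress: σ'_0 = σ_v − u = 53.97 − 28.371 = 25.599 kPa.
Stress increase at mid-clay by the 2:1 spreading method:
Δσ = qBL/((B+z)(L+z)) = 258×3.5×3.5/((3.5+2.9)(3.5+2.9)) = 77.161 kPa
Final effective stress: σ'_f = 25.599 + 77.161 = 102.76 kPa.
σ'_f = 102.76 ≤ σ'_p = 143 kPa, so the clay remains overconsolidated and only the recompression index applies:
S_c = C_r·H/(1+e₀)·log₁₀(σ'_f/σ'_0) = 0.033×2.8/1.79×log₁₀(102.76/25.599)
    = 0.051619 × 0.6036 = 0.03116 m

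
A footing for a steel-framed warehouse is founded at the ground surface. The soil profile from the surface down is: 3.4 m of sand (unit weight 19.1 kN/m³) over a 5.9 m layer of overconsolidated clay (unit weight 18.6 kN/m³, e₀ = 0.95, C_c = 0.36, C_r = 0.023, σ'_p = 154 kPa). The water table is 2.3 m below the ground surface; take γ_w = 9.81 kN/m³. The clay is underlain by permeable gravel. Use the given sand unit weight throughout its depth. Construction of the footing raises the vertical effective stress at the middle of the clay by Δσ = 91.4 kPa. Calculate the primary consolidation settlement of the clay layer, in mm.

S_c ≈ 70.6 mm

Mid-depth of clay below the ground surface: z = 3.4 + 5.9/2 = 6.35 m.
Total vertical stress at mid-clay: σ_v = 19.1×3.4 + 18.6×2.95 = 119.81 kPa.
Pore pressure: u = 9.81×(6.35 − 2.3) = 39.73 kPa.
Initial effective stress: σ'_0 = σ_v − u = 119.81 − 39.73 = 80.08 kPa.
Final effective stress: σ'_f = 80.08 + 91.4 = 171.48 kPa.
σ'_f = 171.48 > σ'_p = 154 kPa, so the stress path crosses the preconsolidation pressure — recompression up to σ'_p, then virgin compression beyond:
S_c = H/(1+e₀)·[C_r·log₁₀(σ'_p/σ'_0) + C_c·log₁₀(σ'_f/σ'_p)]
    = 5.9/1.95 × [0.023×log₁₀(154/80.08) + 0.36×log₁₀(171.48/154)]
    = 3.0256 × [0.0065319 + 0.016809] = 0.07062 m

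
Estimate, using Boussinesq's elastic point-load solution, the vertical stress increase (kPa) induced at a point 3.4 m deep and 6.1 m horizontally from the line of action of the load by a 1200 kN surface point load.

Δσ_z ≈ 1.36 kPa

Boussinesq vertical stress below a point load on an elastic half-space:
Δσ_z = 3P/(2πz²) · [1 + (r/z)²]^(−5/2)
r/z = 6.1/3.4 = 1.7941; [1+(r/z)²]^(−5/2) = 0.027353.
Δσ_z = 3×1200/(2π×3.4²) × 0.027353 = 49.564 × 0.027353 = 1.356 kPa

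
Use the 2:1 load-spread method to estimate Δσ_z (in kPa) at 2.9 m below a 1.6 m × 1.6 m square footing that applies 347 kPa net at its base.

Δσ_z ≈ 43.9 kPa

By the 2:1 method the load spreads at 1 horizontal : 2 vertical, so at depth z the loaded area has grown by z in each plan dimension:
Δσ = qBL/((B+z)(L+z)) = 347×1.6×1.6/((1.6+2.9)(1.6+2.9)) = 43.868 kPa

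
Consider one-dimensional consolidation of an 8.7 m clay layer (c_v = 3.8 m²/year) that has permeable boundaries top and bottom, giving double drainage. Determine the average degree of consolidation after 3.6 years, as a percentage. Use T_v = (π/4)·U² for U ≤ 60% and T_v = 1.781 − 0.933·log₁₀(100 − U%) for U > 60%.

Drainage path length: H_d = H/2 = 4.35 m (double drainage).
T_v = c_v·t/H_d² = 3.8×3.6/4.35² = 0.72295.
T_v = 0.72295 corresponds to the U > 60% branch:
U = 1 − 10^((1.781 − T_v)/0.933)/100 = 0.8638

U ≈ 86.4 %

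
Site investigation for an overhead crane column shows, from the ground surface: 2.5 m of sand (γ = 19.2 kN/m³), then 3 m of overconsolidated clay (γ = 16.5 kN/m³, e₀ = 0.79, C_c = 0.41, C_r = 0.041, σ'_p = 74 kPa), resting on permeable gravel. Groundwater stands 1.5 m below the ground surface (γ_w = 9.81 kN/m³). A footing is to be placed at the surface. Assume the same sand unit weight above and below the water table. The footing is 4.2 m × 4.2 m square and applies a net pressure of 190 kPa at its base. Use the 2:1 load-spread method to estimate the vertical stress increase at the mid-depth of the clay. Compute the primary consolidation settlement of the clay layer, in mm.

Mid-depth of clay below the ground surface: z = 2.5 + 3/2 = 4 m.
Total vertical stress at mid-clay: σ_v = 19.2×2.5 + 16.5×1.5 = 72.75 kPa.
Pore pressure: u = 9.81×(4 − 1.5) = 24.525 kPa.
Initial effective stress: σ'_0 = σ_v − u = 72.75 − 24.525 = 48.225 kPa.
Stress increase at mid-clay by the 2:1 spreading method:
Δσ = qBL/((B+z)(L+z)) = 190×4.2×4.2/((4.2+4)(4.2+4)) = 49.845 kPa
Final effective stress: σ'_f = 48.225 + 49.845 = 98.07 kPa.
σ'_f = 98.07 > σ'_p = 74 kPa, so the stress path crosses the preconsolidation pressure — recompression up to σ'_p, then virgin compression beyond:
S_c = H/(1+e₀)·[C_r·log₁₀(σ'_p/σ'_0) + C_c·log₁₀(σ'_f/σ'_p)]
    = 3/1.79 × [0.041×log₁₀(74/48.225) + 0.41×log₁₀(98.07/74)]
    = 1.676 × [0.0076243 + 0.050145] = 0.09682 m

S_c ≈ 96.8 mm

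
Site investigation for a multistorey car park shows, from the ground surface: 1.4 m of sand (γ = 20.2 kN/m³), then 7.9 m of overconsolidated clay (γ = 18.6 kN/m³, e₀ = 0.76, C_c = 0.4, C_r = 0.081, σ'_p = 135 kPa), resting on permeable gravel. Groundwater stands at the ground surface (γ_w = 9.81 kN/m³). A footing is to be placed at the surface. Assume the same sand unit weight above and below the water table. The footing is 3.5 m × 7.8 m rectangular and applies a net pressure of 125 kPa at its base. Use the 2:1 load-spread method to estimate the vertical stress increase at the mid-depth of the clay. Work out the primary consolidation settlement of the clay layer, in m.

S_c ≈ 0.0737 m

Mid-depth of clay below the ground surface: z = 1.4 + 7.9/2 = 5.35 m.
Total vertical stress at mid-clay: σ_v = 20.2×1.4 + 18.6×3.95 = 101.75 kPa.
Pore pressure: u = 9.81×(5.35 − 0) = 52.483 kPa.
Initial effective stress: σ'_0 = σ_v − u = 101.75 − 52.483 = 49.267 kPa.
Stress increase at mid-clay by the 2:1 spreading method:
Δσ = qBL/((B+z)(L+z)) = 125×3.5×7.8/((3.5+5.35)(7.8+5.35)) = 29.323 kPa
Final effective stress: σ'_f = 49.267 + 29.323 = 78.59 kPa.
σ'_f = 78.59 ≤ σ'_p = 135 kPa, so the clay remains overconsolidated and only the recompression index applies:
S_c = C_r·H/(1+e₀)·log₁₀(σ'_f/σ'_0) = 0.081×7.9/1.76×log₁₀(78.59/49.267)
    = 0.36358 × 0.20281 = 0.07374 m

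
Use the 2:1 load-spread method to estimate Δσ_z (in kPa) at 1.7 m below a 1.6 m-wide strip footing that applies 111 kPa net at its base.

Δσ_z ≈ 53.8 kPa

By the 2:1 method the load spreads at 1 horizontal : 2 vertical, so at depth z the loaded area has grown by z in each plan dimension:
Δσ = qB/(B+z) = 111×1.6/(1.6+1.7) = 53.818 kPa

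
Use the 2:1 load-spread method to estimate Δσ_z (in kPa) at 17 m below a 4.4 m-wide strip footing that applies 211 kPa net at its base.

By the 2:1 method the load spreads at 1 horizontal : 2 vertical, so at depth z the loaded area has grown by z in each plan dimension:
Δσ = qB/(B+z) = 211×4.4/(4.4+17) = 43.383 kPa

Δσ_z ≈ 43.4 kPa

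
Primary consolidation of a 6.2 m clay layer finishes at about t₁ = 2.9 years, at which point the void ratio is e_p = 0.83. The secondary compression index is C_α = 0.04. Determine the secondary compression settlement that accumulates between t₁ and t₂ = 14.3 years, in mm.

S_s ≈ 93.9 mm

Secondary compression: S_s = C_α·H/(1+e_p)·log₁₀(t₂/t₁)
S_s = 0.04×6.2/(1+0.83)×log₁₀(14.3/2.9)
    = 0.1355 × 0.6929 = 0.09391 m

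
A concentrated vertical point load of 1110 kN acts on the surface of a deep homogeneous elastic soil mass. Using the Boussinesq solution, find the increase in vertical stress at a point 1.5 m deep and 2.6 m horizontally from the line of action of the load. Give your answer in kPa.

Boussinesq vertical stress below a point load on an elastic half-space:
Δσ_z = 3P/(2πz²) · [1 + (r/z)²]^(−5/2)
r/z = 2.6/1.5 = 1.7333; [1+(r/z)²]^(−5/2) = 0.031163.
Δσ_z = 3×1110/(2π×1.5²) × 0.031163 = 235.55 × 0.031163 = 7.34 kPa

Δσ_z ≈ 7.34 kPa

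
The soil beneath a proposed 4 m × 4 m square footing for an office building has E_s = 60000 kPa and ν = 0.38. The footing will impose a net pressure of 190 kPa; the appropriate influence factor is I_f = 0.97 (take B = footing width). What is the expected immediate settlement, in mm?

Immediate (elastic) settlement: S_e = q·B·(1−ν²)/E_s · I_f.
S_e = 190 × 4 × (1 − 0.38²) / 60000 × 0.97
    = 190 × 4 × 0.8556 / 60000 × 0.97
    = 0.01051 m = 10.51 mm

S_e ≈ 10.5 mm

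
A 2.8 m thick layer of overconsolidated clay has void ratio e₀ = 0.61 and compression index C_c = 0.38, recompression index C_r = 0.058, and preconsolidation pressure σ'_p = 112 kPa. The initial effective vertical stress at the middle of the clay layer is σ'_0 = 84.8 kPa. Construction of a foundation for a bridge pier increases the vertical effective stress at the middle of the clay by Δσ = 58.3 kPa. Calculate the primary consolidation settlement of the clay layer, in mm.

Final effective stress: σ'_f = 84.8 + 58.3 = 143.1 kPa.
σ'_f = 143.1 > σ'_p = 112 kPa, so the stress path crosses the preconsolidation pressure — recompression up to σ'_p, then virgin compression beyond:
S_c = H/(1+e₀)·[C_r·log₁₀(σ'_p/σ'_0) + C_c·log₁₀(σ'_f/σ'_p)]
    = 2.8/1.61 × [0.058×log₁₀(112/84.8) + 0.38×log₁₀(143.1/112)]
    = 1.7391 × [0.0070077 + 0.04044] = 0.08252 m

S_c ≈ 82.5 mm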